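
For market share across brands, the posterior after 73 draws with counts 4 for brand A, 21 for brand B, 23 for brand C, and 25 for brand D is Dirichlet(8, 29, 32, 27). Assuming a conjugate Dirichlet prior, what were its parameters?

For a Dirichlet(α) prior with multinomial counts c, the posterior is Dirichlet(α + c) componentwise.
Subtract each count from the matching posterior parameter: 8−4=4, 29−21=8, 32−23=9, 27−25=2.

Dirichlet(4, 8, 9, 2)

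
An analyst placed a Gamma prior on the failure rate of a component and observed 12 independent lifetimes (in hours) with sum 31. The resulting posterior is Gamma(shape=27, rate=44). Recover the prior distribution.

For an exponential likelihood with a Gamma(α, β) prior on the rate, n observations with total T give posterior Gamma(α+n, β+T).
So α = 27 − 12 = 15 and β = 44 − 31 = 13.

Gamma(shape=15, rate=13)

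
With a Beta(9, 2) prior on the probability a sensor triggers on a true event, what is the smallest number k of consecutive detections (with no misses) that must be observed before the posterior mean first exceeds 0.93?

k = 18

After k detections and 0 misses the posterior is Beta(9+k, 2), with mean (9+k)/(9+2+k).
Set (9+k)/(11+k) > 0.93 and solve: k > (0.93·11 − 9)/(1 − 0.93) = 17.571.
The smallest integer exceeding 17.571 is 18, and checking k=18: (27)/(29) = 0.9310 > 0.93.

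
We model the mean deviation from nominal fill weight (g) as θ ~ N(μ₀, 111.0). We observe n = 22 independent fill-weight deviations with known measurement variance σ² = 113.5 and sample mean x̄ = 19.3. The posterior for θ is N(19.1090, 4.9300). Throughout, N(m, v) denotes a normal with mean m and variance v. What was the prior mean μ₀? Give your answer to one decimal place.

μ₀ = 15.0

The posterior mean is a precision-weighted average: μ_n = (τ₀μ₀ + τ_data·x̄)/(τ₀+τ_data), with τ₀=1/σ₀² and τ_data=n/σ².
Here τ₀ = 1/111.0 = 0.009009 and τ_data = 22/113.5 = 0.193833, so τ_n = 0.202842.
Rearranging for μ₀: μ₀ = (μ_n·τ_n − τ_data·x̄)/τ₀ = (19.1090·0.202842 − 0.193833·19.3) / 0.009009 = 0.135131/0.009009 ≈ 15.0.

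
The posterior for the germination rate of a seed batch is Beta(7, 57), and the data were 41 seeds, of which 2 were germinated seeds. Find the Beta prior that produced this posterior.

Beta is conjugate to the binomial likelihood: posterior = Beta(α+s, β+f).
So α = 7 − 2 = 5 and β = 57 − 39 = 18.

Beta(5, 18)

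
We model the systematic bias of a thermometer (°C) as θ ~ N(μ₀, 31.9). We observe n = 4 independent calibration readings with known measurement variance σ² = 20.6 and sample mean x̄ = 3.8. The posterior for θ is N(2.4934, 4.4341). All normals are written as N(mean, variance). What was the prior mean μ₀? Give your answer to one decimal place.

With known observation variance, the Normal–Normal posterior has precision τ_n = τ₀ + n/σ² and mean μ_n = (τ₀μ₀ + (n/σ²)x̄)/τ_n.
Here τ₀ = 1/31.9 = 0.031348 and τ_data = 4/20.6 = 0.194175, so τ_n = 0.225523.
Rearranging for μ₀: μ₀ = (μ_n·τ_n − τ_data·x̄)/τ₀ = (2.4934·0.225523 − 0.194175·3.8) / 0.031348 = -0.175546/0.031348 ≈ -5.6.

μ₀ = -5.6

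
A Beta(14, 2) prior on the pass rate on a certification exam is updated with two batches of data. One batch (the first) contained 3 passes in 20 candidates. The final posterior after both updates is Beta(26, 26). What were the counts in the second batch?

9 passes and 7 failures

Sequential conjugate updates are equivalent to a single update on the pooled data, so total successes = posterior α − prior α and total failures = posterior β − prior β.
Total across both batches: 26−14=12 passes, 26−2=24 failures.
Subtract the first batch: 12−3=9 passes and 24−17=7 failures.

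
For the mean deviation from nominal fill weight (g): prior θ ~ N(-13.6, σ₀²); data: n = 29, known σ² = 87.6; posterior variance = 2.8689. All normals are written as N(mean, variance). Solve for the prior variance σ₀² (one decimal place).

For the Normal–Normal model with known σ², precisions add: τ_n = τ₀ + n/σ².
So 1/σ₀² = 1/2.8689 − 29/87.6 = 0.348566 − 0.331050 = 0.017516.
Hence σ₀² = 1/0.017516 ≈ 57.1.

σ₀² = 57.1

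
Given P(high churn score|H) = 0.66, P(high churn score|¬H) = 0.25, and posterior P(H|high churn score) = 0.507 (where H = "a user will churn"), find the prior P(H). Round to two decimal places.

Bayes' rule in odds form gives O(H|E) = O(H)·[P(E|H)/P(E|¬H)], hence O(H) = O(H|E)/LR.
Posterior odds = 0.507/(1−0.507) = 1.0284. LR = 0.66/0.25 = 2.6400.
Prior odds = 1.0284/2.6400 = 0.3895, so P(H) = 0.3895/(1+0.3895) ≈ 0.28.

P(H) = 0.28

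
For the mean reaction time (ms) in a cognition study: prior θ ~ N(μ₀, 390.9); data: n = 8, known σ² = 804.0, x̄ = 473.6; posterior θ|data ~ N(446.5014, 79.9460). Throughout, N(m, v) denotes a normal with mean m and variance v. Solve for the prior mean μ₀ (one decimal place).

μ₀ = 341.1

The posterior mean is a precision-weighted average: μ_n = (τ₀μ₀ + τ_data·x̄)/(τ₀+τ_data), with τ₀=1/σ₀² and τ_data=n/σ².
Here τ₀ = 1/390.9 = 0.002558 and τ_data = 8/804.0 = 0.009950, so τ_n = 0.012508.
Rearranging for μ₀: μ₀ = (μ_n·τ_n − τ_data·x̄)/τ₀ = (446.5014·0.012508 − 0.009950·473.6) / 0.002558 = 0.872520/0.002558 ≈ 341.1.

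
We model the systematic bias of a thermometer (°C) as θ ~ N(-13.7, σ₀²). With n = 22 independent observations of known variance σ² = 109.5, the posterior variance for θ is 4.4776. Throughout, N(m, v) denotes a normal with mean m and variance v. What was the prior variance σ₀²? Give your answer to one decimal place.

For the Normal–Normal model with known σ², precisions add: τ_n = τ₀ + n/σ².
So 1/σ₀² = 1/4.4776 − 22/109.5 = 0.223334 − 0.200913 = 0.022421.
Hence σ₀² = 1/0.022421 ≈ 44.6.

σ₀² = 44.6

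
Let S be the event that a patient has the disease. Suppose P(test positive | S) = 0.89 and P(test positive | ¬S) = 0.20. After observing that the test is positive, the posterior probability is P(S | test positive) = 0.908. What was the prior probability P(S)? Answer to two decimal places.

In odds form, posterior odds = prior odds × likelihood ratio, so prior odds = posterior odds ÷ LR.
Posterior odds = 0.908/(1−0.908) = 9.8696. LR = 0.89/0.20 = 4.4500.
Prior odds = 9.8696/4.4500 = 2.2179, so P(S) = 2.2179/(1+2.2179) ≈ 0.69.

P(S) = 0.69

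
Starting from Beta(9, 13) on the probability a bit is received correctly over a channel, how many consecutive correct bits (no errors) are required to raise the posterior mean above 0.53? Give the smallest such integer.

After k correct bits and 0 errors the posterior is Beta(9+k, 13), with mean (9+k)/(9+13+k).
Set (9+k)/(22+k) > 0.53 and solve: k > (0.53·22 − 9)/(1 − 0.53) = 5.660.
The smallest integer exceeding 5.660 is 6.

k = 6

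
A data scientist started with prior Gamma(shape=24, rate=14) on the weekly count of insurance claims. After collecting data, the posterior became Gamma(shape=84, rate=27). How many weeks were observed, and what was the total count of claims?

A Gamma(α, β) prior (rate parametrization) on a Poisson rate with n observations summing to S gives posterior Gamma(α+S, β+n).
Matching: Σxᵢ = 84 − 24 = 60 and n = 27 − 14 = 13.

n = 13 weeks with total 60 claims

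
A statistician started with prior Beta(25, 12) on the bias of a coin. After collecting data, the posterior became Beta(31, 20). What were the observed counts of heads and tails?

A Beta(a, b) prior with s successes and f failures in binomial data gives a Beta(a+s, b+f) posterior.
Match parameters: s=31−25=6, f=20−12=8.

6 heads and 8 tails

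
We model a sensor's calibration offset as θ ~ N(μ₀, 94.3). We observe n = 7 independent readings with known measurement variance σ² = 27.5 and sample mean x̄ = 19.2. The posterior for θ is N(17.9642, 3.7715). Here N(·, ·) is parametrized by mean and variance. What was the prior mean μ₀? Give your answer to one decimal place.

The posterior mean is a precision-weighted average: μ_n = (τ₀μ₀ + τ_data·x̄)/(τ₀+τ_data), with τ₀=1/σ₀² and τ_data=n/σ².
Here τ₀ = 1/94.3 = 0.010604 and τ_data = 7/27.5 = 0.254545, so τ_n = 0.265149.
Rearranging for μ₀: μ₀ = (μ_n·τ_n − τ_data·x̄)/τ₀ = (17.9642·0.265149 − 0.254545·19.2) / 0.010604 = -0.124074/0.010604 ≈ -11.7.

μ₀ = -11.7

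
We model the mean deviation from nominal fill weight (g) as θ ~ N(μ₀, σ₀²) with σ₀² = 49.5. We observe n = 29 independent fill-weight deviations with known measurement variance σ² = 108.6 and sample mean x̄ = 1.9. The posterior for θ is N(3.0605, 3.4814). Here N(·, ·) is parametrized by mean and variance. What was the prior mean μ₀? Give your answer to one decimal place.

μ₀ = 18.4

With known observation variance, the Normal–Normal posterior has precision τ_n = τ₀ + n/σ² and mean μ_n = (τ₀μ₀ + (n/σ²)x̄)/τ_n.
Here τ₀ = 1/49.5 = 0.020202 and τ_data = 29/108.6 = 0.267035, so τ_n = 0.287237.
Rearranging for μ₀: μ₀ = (μ_n·τ_n − τ_data·x̄)/τ₀ = (3.0605·0.287237 − 0.267035·1.9) / 0.020202 = 0.371722/0.020202 ≈ 18.4.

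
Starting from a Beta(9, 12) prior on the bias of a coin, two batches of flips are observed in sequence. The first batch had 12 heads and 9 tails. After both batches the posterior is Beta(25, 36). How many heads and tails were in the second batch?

Sequential conjugate updates are equivalent to a single update on the pooled data, so total successes = posterior α − prior α and total failures = posterior β − prior β.
Total across both batches: 25−9=16 heads, 36−12=24 tails.
Subtract the first batch: 16−12=4 heads and 24−9=15 tails.

4 heads and 15 tails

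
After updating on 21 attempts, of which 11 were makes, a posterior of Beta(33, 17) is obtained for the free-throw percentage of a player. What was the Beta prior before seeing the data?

A Beta(a, b) prior with s successes and f failures in binomial data gives a Beta(a+s, b+f) posterior.
Subtract the data counts: 33−11=22, 17−10=7.

Beta(22, 7)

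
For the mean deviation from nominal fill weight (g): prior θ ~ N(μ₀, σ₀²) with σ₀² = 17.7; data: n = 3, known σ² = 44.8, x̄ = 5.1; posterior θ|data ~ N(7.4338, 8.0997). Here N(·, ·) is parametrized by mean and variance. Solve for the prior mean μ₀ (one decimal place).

The posterior mean is a precision-weighted average: μ_n = (τ₀μ₀ + τ_data·x̄)/(τ₀+τ_data), with τ₀=1/σ₀² and τ_data=n/σ².
Here τ₀ = 1/17.7 = 0.056497 and τ_data = 3/44.8 = 0.066964, so τ_n = 0.123461.
Rearranging for μ₀: μ₀ = (μ_n·τ_n − τ_data·x̄)/τ₀ = (7.4338·0.123461 − 0.066964·5.1) / 0.056497 = 0.576268/0.056497 ≈ 10.2.

μ₀ = 10.2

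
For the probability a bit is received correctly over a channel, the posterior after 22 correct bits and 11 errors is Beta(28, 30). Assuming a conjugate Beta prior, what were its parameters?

Beta(6, 19)

Under Beta–binomial conjugacy the posterior parameters are (α+s, β+f).
Subtract the data counts: 28−22=6, 30−11=19.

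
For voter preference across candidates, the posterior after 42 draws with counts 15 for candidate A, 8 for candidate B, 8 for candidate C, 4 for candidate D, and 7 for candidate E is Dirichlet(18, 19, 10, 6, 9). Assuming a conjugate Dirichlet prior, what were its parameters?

Dirichlet(3, 11, 2, 2, 2)

For a Dirichlet(α) prior with multinomial counts c, the posterior is Dirichlet(α + c) componentwise.
Subtract each count from the matching posterior parameter: 18−15=3, 19−8=11, 10−8=2, 6−4=2, 9−7=2.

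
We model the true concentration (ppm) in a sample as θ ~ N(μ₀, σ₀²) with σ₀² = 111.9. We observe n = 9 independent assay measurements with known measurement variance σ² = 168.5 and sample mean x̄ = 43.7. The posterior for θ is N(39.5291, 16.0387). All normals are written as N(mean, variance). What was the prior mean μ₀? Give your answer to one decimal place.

μ₀ = 14.6

With known observation variance, the Normal–Normal posterior has precision τ_n = τ₀ + n/σ² and mean μ_n = (τ₀μ₀ + (n/σ²)x̄)/τ_n.
Here τ₀ = 1/111.9 = 0.008937 and τ_data = 9/168.5 = 0.053412, so τ_n = 0.062349.
Rearranging for μ₀: μ₀ = (μ_n·τ_n − τ_data·x̄)/τ₀ = (39.5291·0.062349 − 0.053412·43.7) / 0.008937 = 0.130495/0.008937 ≈ 14.6.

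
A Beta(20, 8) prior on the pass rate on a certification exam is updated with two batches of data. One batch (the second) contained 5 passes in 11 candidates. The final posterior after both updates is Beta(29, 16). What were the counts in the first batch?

Sequential conjugate updates are equivalent to a single update on the pooled data, so total successes = posterior α − prior α and total failures = posterior β − prior β.
Total across both batches: 29−20=9 passes, 16−8=8 failures.
Subtract the second batch: 9−5=4 passes and 8−6=2 failures.

4 passes and 2 failures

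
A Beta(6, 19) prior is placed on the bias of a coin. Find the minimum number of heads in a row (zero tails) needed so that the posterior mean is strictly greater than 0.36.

After k heads and 0 tails the posterior is Beta(6+k, 19), with mean (6+k)/(6+19+k).
Set (6+k)/(25+k) > 0.36 and solve: k > (0.36·25 − 6)/(1 − 0.36) = 4.688.
The smallest integer exceeding 4.688 is 5, and checking k=5: (11)/(30) = 0.3667 > 0.36.

k = 5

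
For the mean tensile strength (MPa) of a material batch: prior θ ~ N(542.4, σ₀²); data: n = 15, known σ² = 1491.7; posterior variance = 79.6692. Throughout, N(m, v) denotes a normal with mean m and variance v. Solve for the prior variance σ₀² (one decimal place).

σ₀² = 400.6

Posterior precision equals prior precision plus data precision: 1/σ_n² = 1/σ₀² + n/σ².
So 1/σ₀² = 1/79.6692 − 15/1491.7 = 0.012552 − 0.010056 = 0.002496.
Hence σ₀² = 1/0.002496 ≈ 400.6.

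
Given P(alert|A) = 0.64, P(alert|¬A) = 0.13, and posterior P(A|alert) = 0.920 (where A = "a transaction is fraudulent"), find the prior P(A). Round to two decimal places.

In odds form, posterior odds = prior odds × likelihood ratio, so prior odds = posterior odds ÷ LR.
Posterior odds = 0.920/(1−0.920) = 11.5000. LR = 0.64/0.13 = 4.9231.
Prior odds = 11.5000/4.9231 = 2.3359, so P(A) = 2.3359/(1+2.3359) ≈ 0.70.

P(A) = 0.70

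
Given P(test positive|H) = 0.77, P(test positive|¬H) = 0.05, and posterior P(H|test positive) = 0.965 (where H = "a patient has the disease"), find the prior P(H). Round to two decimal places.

P(H) = 0.64

Bayes' rule in odds form gives O(H|E) = O(H)·[P(E|H)/P(E|¬H)], hence O(H) = O(H|E)/LR.
Posterior odds = 0.965/(1−0.965) = 27.5714. LR = 0.77/0.05 = 15.4000.
Prior odds = 27.5714/15.4000 = 1.7904, so P(H) = 1.7904/(1+1.7904) ≈ 0.64.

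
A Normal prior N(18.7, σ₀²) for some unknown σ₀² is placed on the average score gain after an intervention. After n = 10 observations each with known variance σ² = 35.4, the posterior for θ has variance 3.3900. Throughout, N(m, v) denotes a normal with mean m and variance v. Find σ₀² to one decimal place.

Posterior precision equals prior precision plus data precision: 1/σ_n² = 1/σ₀² + n/σ².
So 1/σ₀² = 1/3.3900 − 10/35.4 = 0.294985 − 0.282486 = 0.012499.
Hence σ₀² = 1/0.012499 ≈ 80.0.

σ₀² = 80.0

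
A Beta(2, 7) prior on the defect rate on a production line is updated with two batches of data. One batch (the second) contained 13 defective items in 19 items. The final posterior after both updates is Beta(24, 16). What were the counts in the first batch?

Because Beta–binomial updating is additive in the counts, the combined data contributed (α_post−α_prior, β_post−β_prior) successes and failures.
Total across both batches: 24−2=22 defective items, 16−7=9 good items.
Subtract the second batch: 22−13=9 defective items and 9−6=3 good items.

9 defective items and 3 good items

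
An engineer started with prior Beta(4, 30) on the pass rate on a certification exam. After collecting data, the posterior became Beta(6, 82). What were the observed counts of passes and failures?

2 passes and 52 failures

Under Beta–binomial conjugacy the posterior parameters are (α+s, β+f).
Match parameters: s=6−4=2, f=82−30=52.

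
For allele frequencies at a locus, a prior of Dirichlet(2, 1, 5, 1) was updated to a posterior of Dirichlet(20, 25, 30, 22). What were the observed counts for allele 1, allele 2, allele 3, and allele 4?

counts (18, 24, 25, 21)

For a Dirichlet(α) prior with multinomial counts c, the posterior is Dirichlet(α + c) componentwise.
Counts are posterior − prior componentwise: 20−2=18, 25−1=24, 30−5=25, 22−1=21.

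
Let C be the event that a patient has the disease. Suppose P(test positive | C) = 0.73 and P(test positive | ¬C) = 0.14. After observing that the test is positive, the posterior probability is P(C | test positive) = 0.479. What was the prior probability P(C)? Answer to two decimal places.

In odds form, posterior odds = prior odds × likelihood ratio, so prior odds = posterior odds ÷ LR.
Posterior odds = 0.479/(1−0.479) = 0.9194. LR = 0.73/0.14 = 5.2143.
Prior odds = 0.9194/5.2143 = 0.1763, so P(C) = 0.1763/(1+0.1763) ≈ 0.15.

P(C) = 0.15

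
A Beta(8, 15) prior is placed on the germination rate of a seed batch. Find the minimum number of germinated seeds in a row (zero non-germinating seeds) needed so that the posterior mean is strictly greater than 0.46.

After k germinated seeds and 0 non-germinating seeds the posterior is Beta(8+k, 15), with mean (8+k)/(8+15+k).
Set (8+k)/(23+k) > 0.46 and solve: k > (0.46·23 − 8)/(1 − 0.46) = 4.778.
The smallest integer exceeding 4.778 is 5, and checking k=5: (13)/(28) = 0.4643 > 0.46.

k = 5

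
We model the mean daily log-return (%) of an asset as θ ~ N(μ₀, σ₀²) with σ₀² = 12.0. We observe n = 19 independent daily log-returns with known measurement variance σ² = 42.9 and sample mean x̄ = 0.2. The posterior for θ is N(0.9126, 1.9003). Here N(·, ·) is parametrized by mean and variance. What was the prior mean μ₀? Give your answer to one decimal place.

With known observation variance, the Normal–Normal posterior has precision τ_n = τ₀ + n/σ² and mean μ_n = (τ₀μ₀ + (n/σ²)x̄)/τ_n.
Here τ₀ = 1/12.0 = 0.083333 and τ_data = 19/42.9 = 0.442890, so τ_n = 0.526223.
Rearranging for μ₀: μ₀ = (μ_n·τ_n − τ_data·x̄)/τ₀ = (0.9126·0.526223 − 0.442890·0.2) / 0.083333 = 0.391653/0.083333 ≈ 4.7.

μ₀ = 4.7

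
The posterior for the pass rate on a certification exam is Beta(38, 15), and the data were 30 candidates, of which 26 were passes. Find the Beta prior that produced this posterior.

Under Beta–binomial conjugacy the posterior parameters are (a+s, b+f).
So a = 38 − 26 = 12 and b = 15 − 4 = 11.

Beta(12, 11)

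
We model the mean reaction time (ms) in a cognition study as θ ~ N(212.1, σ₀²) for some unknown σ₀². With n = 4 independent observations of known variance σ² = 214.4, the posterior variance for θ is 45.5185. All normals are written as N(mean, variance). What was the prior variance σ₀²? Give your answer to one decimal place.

σ₀² = 301.9

Posterior precision equals prior precision plus data precision: 1/σ_n² = 1/σ₀² + n/σ².
So 1/σ₀² = 1/45.5185 − 4/214.4 = 0.021969 − 0.018657 = 0.003312.
Hence σ₀² = 1/0.003312 ≈ 301.9.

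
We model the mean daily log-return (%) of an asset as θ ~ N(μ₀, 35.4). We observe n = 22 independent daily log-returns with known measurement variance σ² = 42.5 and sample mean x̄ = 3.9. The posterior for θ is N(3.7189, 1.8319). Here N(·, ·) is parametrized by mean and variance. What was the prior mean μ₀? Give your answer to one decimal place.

μ₀ = 0.4

The posterior mean is a precision-weighted average: μ_n = (τ₀μ₀ + τ_data·x̄)/(τ₀+τ_data), with τ₀=1/σ₀² and τ_data=n/σ².
Here τ₀ = 1/35.4 = 0.028249 and τ_data = 22/42.5 = 0.517647, so τ_n = 0.545896.
Rearranging for μ₀: μ₀ = (μ_n·τ_n − τ_data·x̄)/τ₀ = (3.7189·0.545896 − 0.517647·3.9) / 0.028249 = 0.011309/0.028249 ≈ 0.4.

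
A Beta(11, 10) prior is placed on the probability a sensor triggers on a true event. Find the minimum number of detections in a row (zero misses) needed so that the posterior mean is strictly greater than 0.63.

After k detections and 0 misses the posterior is Beta(11+k, 10), with mean (11+k)/(11+10+k).
Set (11+k)/(21+k) > 0.63 and solve: k > (0.63·21 − 11)/(1 − 0.63) = 6.027.
The smallest integer exceeding 6.027 is 7.

k = 7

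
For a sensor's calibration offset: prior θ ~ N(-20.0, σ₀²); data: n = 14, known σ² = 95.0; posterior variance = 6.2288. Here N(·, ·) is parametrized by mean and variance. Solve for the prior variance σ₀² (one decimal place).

Posterior precision equals prior precision plus data precision: 1/σ_n² = 1/σ₀² + n/σ².
So 1/σ₀² = 1/6.2288 − 14/95.0 = 0.160545 − 0.147368 = 0.013177.
Hence σ₀² = 1/0.013177 ≈ 75.9.

σ₀² = 75.9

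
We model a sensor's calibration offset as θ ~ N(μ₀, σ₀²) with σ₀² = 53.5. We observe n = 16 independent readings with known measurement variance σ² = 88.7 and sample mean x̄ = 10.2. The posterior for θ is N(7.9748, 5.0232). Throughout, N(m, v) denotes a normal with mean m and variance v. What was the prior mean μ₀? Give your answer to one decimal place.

With known observation variance, the Normal–Normal posterior has precision τ_n = τ₀ + n/σ² and mean μ_n = (τ₀μ₀ + (n/σ²)x̄)/τ_n.
Here τ₀ = 1/53.5 = 0.018692 and τ_data = 16/88.7 = 0.180383, so τ_n = 0.199075.
Rearranging for μ₀: μ₀ = (μ_n·τ_n − τ_data·x̄)/τ₀ = (7.9748·0.199075 − 0.180383·10.2) / 0.018692 = -0.252323/0.018692 ≈ -13.5.

μ₀ = -13.5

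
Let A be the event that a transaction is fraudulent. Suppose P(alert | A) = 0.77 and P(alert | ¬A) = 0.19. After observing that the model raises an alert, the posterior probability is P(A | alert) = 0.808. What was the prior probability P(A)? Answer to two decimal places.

P(A) = 0.51

Bayes' rule in odds form gives O(A|E) = O(A)·[P(E|A)/P(E|¬A)], hence O(A) = O(A|E)/LR.
Posterior odds = 0.808/(1−0.808) = 4.2083. LR = 0.77/0.19 = 4.0526.
Prior odds = 4.2083/4.0526 = 1.0384, so P(A) = 1.0384/(1+1.0384) ≈ 0.51.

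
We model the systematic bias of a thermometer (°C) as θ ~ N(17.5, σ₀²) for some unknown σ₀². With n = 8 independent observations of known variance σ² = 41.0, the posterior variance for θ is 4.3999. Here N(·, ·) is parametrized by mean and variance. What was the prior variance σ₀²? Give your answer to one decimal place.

Posterior precision equals prior precision plus data precision: 1/σ_n² = 1/σ₀² + n/σ².
So 1/σ₀² = 1/4.3999 − 8/41.0 = 0.227278 − 0.195122 = 0.032156.
Hence σ₀² = 1/0.032156 ≈ 31.1.

σ₀² = 31.1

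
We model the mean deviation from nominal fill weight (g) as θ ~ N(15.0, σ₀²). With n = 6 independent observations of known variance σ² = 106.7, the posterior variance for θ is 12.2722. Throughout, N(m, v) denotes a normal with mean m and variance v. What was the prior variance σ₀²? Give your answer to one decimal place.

For the Normal–Normal model with known σ², precisions add: τ_n = τ₀ + n/σ².
So 1/σ₀² = 1/12.2722 − 6/106.7 = 0.081485 − 0.056232 = 0.025253.
Hence σ₀² = 1/0.025253 ≈ 39.6.

σ₀² = 39.6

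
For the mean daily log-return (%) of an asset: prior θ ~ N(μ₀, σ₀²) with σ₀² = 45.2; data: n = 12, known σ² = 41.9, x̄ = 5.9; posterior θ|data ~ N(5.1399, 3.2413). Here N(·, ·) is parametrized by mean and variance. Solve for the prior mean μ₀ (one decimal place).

μ₀ = -4.7

The posterior mean is a precision-weighted average: μ_n = (τ₀μ₀ + τ_data·x̄)/(τ₀+τ_data), with τ₀=1/σ₀² and τ_data=n/σ².
Here τ₀ = 1/45.2 = 0.022124 and τ_data = 12/41.9 = 0.286396, so τ_n = 0.308520.
Rearranging for μ₀: μ₀ = (μ_n·τ_n − τ_data·x̄)/τ₀ = (5.1399·0.308520 − 0.286396·5.9) / 0.022124 = -0.103974/0.022124 ≈ -4.7.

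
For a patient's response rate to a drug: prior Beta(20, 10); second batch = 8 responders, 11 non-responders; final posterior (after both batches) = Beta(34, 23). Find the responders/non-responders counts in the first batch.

6 responders and 2 non-responders

Because Beta–binomial updating is additive in the counts, the combined data contributed (α_post−α_prior, β_post−β_prior) successes and failures.
Total across both batches: 34−20=14 responders, 23−10=13 non-responders.
Subtract the second batch: 14−8=6 responders and 13−11=2 non-responders.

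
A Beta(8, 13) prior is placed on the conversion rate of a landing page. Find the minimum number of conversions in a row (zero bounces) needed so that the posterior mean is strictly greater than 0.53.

After k conversions and 0 bounces the posterior is Beta(8+k, 13), with mean (8+k)/(8+13+k).
Set (8+k)/(21+k) > 0.53 and solve: k > (0.53·21 − 8)/(1 − 0.53) = 6.660.
The smallest integer exceeding 6.660 is 7, and checking k=7: (15)/(28) = 0.5357 > 0.53.

k = 7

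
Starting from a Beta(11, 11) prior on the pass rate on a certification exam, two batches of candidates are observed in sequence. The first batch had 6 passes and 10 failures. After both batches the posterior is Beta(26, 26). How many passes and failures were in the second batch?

Because Beta–binomial updating is additive in the counts, the combined data contributed (α_post−α_prior, β_post−β_prior) successes and failures.
Total across both batches: 26−11=15 passes, 26−11=15 failures.
Subtract the first batch: 15−6=9 passes and 15−10=5 failures.

9 passes and 5 failures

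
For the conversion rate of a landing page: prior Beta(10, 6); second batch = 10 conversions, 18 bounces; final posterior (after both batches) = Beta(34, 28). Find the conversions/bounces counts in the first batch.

Sequential conjugate updates are equivalent to a single update on the pooled data, so total successes = posterior α − prior α and total failures = posterior β − prior β.
Total across both batches: 34−10=24 conversions, 28−6=22 bounces.
Subtract the second batch: 24−10=14 conversions and 22−18=4 bounces.

14 conversions and 4 bounces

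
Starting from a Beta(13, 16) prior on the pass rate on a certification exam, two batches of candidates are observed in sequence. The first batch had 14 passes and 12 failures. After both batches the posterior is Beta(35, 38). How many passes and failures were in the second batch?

8 passes and 10 failures

Sequential conjugate updates are equivalent to a single update on the pooled data, so total successes = posterior α − prior α and total failures = posterior β − prior β.
Total across both batches: 35−13=22 passes, 38−16=22 failures.
Subtract the first batch: 22−14=8 passes and 22−12=10 failures.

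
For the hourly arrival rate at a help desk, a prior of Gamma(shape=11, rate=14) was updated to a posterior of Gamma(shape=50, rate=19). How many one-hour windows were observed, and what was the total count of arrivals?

n = 5 one-hour windows with total 39 arrivals

A Gamma(α, β) prior (rate parametrization) on a Poisson rate with n observations summing to S gives posterior Gamma(α+S, β+n).
Matching: Σxᵢ = 50 − 11 = 39 and n = 19 − 14 = 5.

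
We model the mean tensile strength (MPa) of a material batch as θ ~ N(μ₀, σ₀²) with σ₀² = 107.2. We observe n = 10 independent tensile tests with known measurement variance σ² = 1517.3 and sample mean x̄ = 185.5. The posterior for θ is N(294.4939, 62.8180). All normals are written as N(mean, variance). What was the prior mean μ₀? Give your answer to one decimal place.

With known observation variance, the Normal–Normal posterior has precision τ_n = τ₀ + n/σ² and mean μ_n = (τ₀μ₀ + (n/σ²)x̄)/τ_n.
Here τ₀ = 1/107.2 = 0.009328 and τ_data = 10/1517.3 = 0.006591, so τ_n = 0.015919.
Rearranging for μ₀: μ₀ = (μ_n·τ_n − τ_data·x̄)/τ₀ = (294.4939·0.015919 − 0.006591·185.5) / 0.009328 = 3.465418/0.009328 ≈ 371.5.

μ₀ = 371.5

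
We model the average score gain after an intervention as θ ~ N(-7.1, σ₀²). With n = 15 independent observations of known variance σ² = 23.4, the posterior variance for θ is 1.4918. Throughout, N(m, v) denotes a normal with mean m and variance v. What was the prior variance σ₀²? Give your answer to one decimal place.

For the Normal–Normal model with known σ², precisions add: τ_n = τ₀ + n/σ².
So 1/σ₀² = 1/1.4918 − 15/23.4 = 0.670331 − 0.641026 = 0.029305.
Hence σ₀² = 1/0.029305 ≈ 34.1.

σ₀² = 34.1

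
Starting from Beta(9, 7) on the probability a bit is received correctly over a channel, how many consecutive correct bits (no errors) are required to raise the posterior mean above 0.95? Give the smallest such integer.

k = 125

After k correct bits and 0 errors the posterior is Beta(9+k, 7), with mean (9+k)/(9+7+k).
Set (9+k)/(16+k) > 0.95 and solve: k > (0.95·16 − 9)/(1 − 0.95) = 124.000.
The smallest integer exceeding 124.000 is 125.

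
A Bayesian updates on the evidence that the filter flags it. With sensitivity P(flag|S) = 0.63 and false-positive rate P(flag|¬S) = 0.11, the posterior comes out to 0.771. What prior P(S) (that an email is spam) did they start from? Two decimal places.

In odds form, posterior odds = prior odds × likelihood ratio, so prior odds = posterior odds ÷ LR.
Posterior odds = 0.771/(1−0.771) = 3.3668. LR = 0.63/0.11 = 5.7273.
Prior odds = 3.3668/5.7273 = 0.5879, so P(S) = 0.5879/(1+0.5879) ≈ 0.37.

P(S) = 0.37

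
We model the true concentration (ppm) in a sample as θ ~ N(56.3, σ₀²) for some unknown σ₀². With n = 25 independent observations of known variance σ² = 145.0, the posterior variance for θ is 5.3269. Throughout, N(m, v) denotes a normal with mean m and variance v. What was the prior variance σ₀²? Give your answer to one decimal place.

For the Normal–Normal model with known σ², precisions add: τ_n = τ₀ + n/σ².
So 1/σ₀² = 1/5.3269 − 25/145.0 = 0.187726 − 0.172414 = 0.015312.
Hence σ₀² = 1/0.015312 ≈ 65.3.

σ₀² = 65.3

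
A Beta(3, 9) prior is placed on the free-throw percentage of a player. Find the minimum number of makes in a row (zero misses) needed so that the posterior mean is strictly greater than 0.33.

After k makes and 0 misses the posterior is Beta(3+k, 9), with mean (3+k)/(3+9+k).
Set (3+k)/(12+k) > 0.33 and solve: k > (0.33·12 − 3)/(1 − 0.33) = 1.433.
The smallest integer exceeding 1.433 is 2.

k = 2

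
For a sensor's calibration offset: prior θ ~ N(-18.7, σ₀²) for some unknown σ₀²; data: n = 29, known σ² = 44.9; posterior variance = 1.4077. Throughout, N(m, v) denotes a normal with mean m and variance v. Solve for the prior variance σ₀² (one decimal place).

Posterior precision equals prior precision plus data precision: 1/σ_n² = 1/σ₀² + n/σ².
So 1/σ₀² = 1/1.4077 − 29/44.9 = 0.710379 − 0.645880 = 0.064499.
Hence σ₀² = 1/0.064499 ≈ 15.5.

σ₀² = 15.5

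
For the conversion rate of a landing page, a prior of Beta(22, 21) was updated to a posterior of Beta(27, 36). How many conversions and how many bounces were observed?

Beta is conjugate to the binomial likelihood: posterior = Beta(α+s, β+f).
Match parameters: s=27−22=5, f=36−21=15.

5 conversions and 15 bounces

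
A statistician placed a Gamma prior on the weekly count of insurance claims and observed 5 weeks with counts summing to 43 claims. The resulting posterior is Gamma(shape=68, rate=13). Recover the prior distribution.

Gamma(shape=25, rate=8)

Gamma–Poisson conjugacy: posterior shape = α + Σxᵢ, posterior rate = β + n.
So α = 68 − 43 = 25 and β = 13 − 5 = 8.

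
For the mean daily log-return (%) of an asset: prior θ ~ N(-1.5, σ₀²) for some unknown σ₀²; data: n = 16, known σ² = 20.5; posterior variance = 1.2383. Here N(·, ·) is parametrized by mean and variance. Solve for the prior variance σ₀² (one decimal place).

σ₀² = 36.9

Posterior precision equals prior precision plus data precision: 1/σ_n² = 1/σ₀² + n/σ².
So 1/σ₀² = 1/1.2383 − 16/20.5 = 0.807559 − 0.780488 = 0.027071.
Hence σ₀² = 1/0.027071 ≈ 36.9.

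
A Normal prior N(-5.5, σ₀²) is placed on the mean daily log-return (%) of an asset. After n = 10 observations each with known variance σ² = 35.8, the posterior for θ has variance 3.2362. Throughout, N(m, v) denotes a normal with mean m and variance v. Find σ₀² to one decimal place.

σ₀² = 33.7

For the Normal–Normal model with known σ², precisions add: τ_n = τ₀ + n/σ².
So 1/σ₀² = 1/3.2362 − 10/35.8 = 0.309004 − 0.279330 = 0.029674.
Hence σ₀² = 1/0.029674 ≈ 33.7.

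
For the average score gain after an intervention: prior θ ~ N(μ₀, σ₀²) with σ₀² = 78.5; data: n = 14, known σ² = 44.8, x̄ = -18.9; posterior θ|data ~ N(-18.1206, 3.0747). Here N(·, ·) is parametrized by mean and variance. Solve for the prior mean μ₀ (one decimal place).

μ₀ = 1.0

The posterior mean is a precision-weighted average: μ_n = (τ₀μ₀ + τ_data·x̄)/(τ₀+τ_data), with τ₀=1/σ₀² and τ_data=n/σ².
Here τ₀ = 1/78.5 = 0.012739 and τ_data = 14/44.8 = 0.312500, so τ_n = 0.325239.
Rearranging for μ₀: μ₀ = (μ_n·τ_n − τ_data·x̄)/τ₀ = (-18.1206·0.325239 − 0.312500·-18.9) / 0.012739 = 0.012724/0.012739 ≈ 1.0.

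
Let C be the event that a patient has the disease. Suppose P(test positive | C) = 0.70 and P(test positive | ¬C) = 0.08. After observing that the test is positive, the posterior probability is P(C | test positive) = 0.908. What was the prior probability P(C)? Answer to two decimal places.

P(C) = 0.53

Bayes' rule in odds form gives O(C|E) = O(C)·[P(E|C)/P(E|¬C)], hence O(C) = O(C|E)/LR.
Posterior odds = 0.908/(1−0.908) = 9.8696. LR = 0.70/0.08 = 8.7500.
Prior odds = 9.8696/8.7500 = 1.1280, so P(C) = 1.1280/(1+1.1280) ≈ 0.53.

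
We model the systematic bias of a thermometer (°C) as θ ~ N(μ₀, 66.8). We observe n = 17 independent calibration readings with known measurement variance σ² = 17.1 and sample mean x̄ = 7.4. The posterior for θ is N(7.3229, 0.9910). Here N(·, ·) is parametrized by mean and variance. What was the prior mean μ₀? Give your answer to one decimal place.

The posterior mean is a precision-weighted average: μ_n = (τ₀μ₀ + τ_data·x̄)/(τ₀+τ_data), with τ₀=1/σ₀² and τ_data=n/σ².
Here τ₀ = 1/66.8 = 0.014970 and τ_data = 17/17.1 = 0.994152, so τ_n = 1.009122.
Rearranging for μ₀: μ₀ = (μ_n·τ_n − τ_data·x̄)/τ₀ = (7.3229·1.009122 − 0.994152·7.4) / 0.014970 = 0.032975/0.014970 ≈ 2.2.

μ₀ = 2.2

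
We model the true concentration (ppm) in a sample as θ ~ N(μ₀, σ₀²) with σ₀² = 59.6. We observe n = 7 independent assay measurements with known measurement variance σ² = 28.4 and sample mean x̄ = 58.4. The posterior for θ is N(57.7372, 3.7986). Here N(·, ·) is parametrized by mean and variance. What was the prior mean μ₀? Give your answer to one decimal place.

μ₀ = 48.0

With known observation variance, the Normal–Normal posterior has precision τ_n = τ₀ + n/σ² and mean μ_n = (τ₀μ₀ + (n/σ²)x̄)/τ_n.
Here τ₀ = 1/59.6 = 0.016779 and τ_data = 7/28.4 = 0.246479, so τ_n = 0.263258.
Rearranging for μ₀: μ₀ = (μ_n·τ_n − τ_data·x̄)/τ₀ = (57.7372·0.263258 − 0.246479·58.4) / 0.016779 = 0.805406/0.016779 ≈ 48.0.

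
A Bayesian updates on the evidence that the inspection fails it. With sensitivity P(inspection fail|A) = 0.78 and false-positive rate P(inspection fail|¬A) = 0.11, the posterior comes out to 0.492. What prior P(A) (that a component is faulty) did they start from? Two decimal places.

P(A) = 0.12

Bayes' rule in odds form gives O(A|E) = O(A)·[P(E|A)/P(E|¬A)], hence O(A) = O(A|E)/LR.
Posterior odds = 0.492/(1−0.492) = 0.9685. LR = 0.78/0.11 = 7.0909.
Prior odds = 0.9685/7.0909 = 0.1366, so P(A) = 0.1366/(1+0.1366) ≈ 0.12.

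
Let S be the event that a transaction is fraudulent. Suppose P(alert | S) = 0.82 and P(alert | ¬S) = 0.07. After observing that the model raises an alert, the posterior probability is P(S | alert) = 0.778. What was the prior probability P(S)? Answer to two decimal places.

Bayes' rule in odds form gives O(S|E) = O(S)·[P(E|S)/P(E|¬S)], hence O(S) = O(S|E)/LR.
Posterior odds = 0.778/(1−0.778) = 3.5045. LR = 0.82/0.07 = 11.7143.
Prior odds = 3.5045/11.7143 = 0.2992, so P(S) = 0.2992/(1+0.2992) ≈ 0.23.

P(S) = 0.23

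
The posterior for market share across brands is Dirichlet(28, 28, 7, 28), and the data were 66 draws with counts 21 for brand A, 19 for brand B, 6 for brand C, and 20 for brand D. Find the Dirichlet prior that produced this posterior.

Dirichlet(7, 9, 1, 8)

For a Dirichlet(α) prior with multinomial counts c, the posterior is Dirichlet(α + c) componentwise.
Subtract each count from the matching posterior parameter: 28−21=7, 28−19=9, 7−6=1, 28−20=8.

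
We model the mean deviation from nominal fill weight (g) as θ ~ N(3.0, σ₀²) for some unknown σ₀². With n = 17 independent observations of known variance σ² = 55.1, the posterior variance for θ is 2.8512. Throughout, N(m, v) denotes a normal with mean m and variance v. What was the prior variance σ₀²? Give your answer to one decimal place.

Posterior precision equals prior precision plus data precision: 1/σ_n² = 1/σ₀² + n/σ².
So 1/σ₀² = 1/2.8512 − 17/55.1 = 0.350730 − 0.308530 = 0.042200.
Hence σ₀² = 1/0.042200 ≈ 23.7.

σ₀² = 23.7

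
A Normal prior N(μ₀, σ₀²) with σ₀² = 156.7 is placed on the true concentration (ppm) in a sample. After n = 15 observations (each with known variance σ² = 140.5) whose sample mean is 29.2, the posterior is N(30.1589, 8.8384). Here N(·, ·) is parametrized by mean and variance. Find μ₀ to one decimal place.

The posterior mean is a precision-weighted average: μ_n = (τ₀μ₀ + τ_data·x̄)/(τ₀+τ_data), with τ₀=1/σ₀² and τ_data=n/σ².
Here τ₀ = 1/156.7 = 0.006382 and τ_data = 15/140.5 = 0.106762, so τ_n = 0.113144.
Rearranging for μ₀: μ₀ = (μ_n·τ_n − τ_data·x̄)/τ₀ = (30.1589·0.113144 − 0.106762·29.2) / 0.006382 = 0.294848/0.006382 ≈ 46.2.

μ₀ = 46.2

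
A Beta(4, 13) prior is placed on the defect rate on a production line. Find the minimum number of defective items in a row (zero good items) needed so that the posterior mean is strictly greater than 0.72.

k = 30

After k defective items and 0 good items the posterior is Beta(4+k, 13), with mean (4+k)/(4+13+k).
Set (4+k)/(17+k) > 0.72 and solve: k > (0.72·17 − 4)/(1 − 0.72) = 29.429.
The smallest integer exceeding 29.429 is 30.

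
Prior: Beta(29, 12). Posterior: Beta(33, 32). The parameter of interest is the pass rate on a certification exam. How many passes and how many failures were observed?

4 passes and 20 failures

A Beta(a, b) prior with s successes and f failures in binomial data gives a Beta(a+s, b+f) posterior.
Match parameters: s=33−29=4, f=32−12=20.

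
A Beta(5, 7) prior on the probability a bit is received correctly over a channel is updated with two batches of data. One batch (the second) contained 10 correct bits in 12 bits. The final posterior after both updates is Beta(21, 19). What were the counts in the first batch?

6 correct bits and 10 errors

Because Beta–binomial updating is additive in the counts, the combined data contributed (α_post−α_prior, β_post−β_prior) successes and failures.
Total across both batches: 21−5=16 correct bits, 19−7=12 errors.
Subtract the second batch: 16−10=6 correct bits and 12−2=10 errors.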